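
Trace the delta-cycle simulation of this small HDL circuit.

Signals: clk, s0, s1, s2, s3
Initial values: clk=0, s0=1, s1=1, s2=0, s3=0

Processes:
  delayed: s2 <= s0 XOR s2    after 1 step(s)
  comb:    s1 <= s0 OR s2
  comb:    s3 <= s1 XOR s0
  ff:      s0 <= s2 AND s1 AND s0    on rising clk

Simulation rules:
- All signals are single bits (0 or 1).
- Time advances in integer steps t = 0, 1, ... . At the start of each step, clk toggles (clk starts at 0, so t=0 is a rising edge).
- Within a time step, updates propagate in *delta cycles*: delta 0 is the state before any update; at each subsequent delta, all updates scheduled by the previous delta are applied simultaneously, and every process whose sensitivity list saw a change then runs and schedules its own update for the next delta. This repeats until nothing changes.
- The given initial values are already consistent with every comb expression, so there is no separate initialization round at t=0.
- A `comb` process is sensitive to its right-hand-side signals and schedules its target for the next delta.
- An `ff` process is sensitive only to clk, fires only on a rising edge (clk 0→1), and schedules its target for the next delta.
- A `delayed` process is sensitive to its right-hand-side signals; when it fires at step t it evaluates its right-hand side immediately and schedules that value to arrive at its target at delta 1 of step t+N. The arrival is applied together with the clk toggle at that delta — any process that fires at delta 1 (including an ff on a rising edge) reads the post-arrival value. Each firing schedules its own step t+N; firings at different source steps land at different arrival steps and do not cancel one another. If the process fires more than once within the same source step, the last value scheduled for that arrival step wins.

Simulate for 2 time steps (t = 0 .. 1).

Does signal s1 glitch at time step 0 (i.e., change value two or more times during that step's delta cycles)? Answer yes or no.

no

t=0 Δ0: s2=0 s0=1 clk=0 s3=0 s1=1
  Δ1: clk:0→1
  Δ2: s0:1→0
  Δ3: s3:0→1, s1:1→0
  Δ4: s3:1→0
  (4Δ to stable)
t=1 Δ0: s2=0 s0=0 clk=1 s3=0 s1=0
  Δ1: clk:1→0
  (1Δ to stable)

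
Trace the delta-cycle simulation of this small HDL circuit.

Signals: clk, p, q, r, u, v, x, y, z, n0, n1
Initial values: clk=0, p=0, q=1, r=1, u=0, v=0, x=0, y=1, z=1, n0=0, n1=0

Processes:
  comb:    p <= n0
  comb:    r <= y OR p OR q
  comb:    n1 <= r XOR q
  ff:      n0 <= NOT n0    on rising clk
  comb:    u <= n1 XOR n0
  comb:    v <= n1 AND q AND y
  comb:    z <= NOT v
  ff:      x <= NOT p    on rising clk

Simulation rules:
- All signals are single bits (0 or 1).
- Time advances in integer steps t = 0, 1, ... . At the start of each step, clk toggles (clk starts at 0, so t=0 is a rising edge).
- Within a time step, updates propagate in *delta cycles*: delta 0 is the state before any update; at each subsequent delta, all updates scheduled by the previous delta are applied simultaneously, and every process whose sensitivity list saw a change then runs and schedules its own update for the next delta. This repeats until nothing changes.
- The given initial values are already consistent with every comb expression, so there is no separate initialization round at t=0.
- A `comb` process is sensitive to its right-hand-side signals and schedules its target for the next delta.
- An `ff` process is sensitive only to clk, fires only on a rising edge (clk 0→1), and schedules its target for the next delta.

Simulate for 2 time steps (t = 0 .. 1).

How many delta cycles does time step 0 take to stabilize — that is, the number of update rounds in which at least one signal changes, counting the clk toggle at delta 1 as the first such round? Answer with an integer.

t=0 Δ0: y=1 n1=0 p=0 x=0 z=1 v=0 clk=0 r=1 u=0 q=1 n0=0
  Δ1: clk:0→1
  Δ2: x:0→1, n0:0→1
  Δ3: p:0→1, u:0→1
  (3Δ to stable)
t=1 Δ0: y=1 n1=0 p=1 x=1 z=1 v=0 clk=1 r=1 u=1 q=1 n0=1
  Δ1: clk:1→0
  (1Δ to stable)

3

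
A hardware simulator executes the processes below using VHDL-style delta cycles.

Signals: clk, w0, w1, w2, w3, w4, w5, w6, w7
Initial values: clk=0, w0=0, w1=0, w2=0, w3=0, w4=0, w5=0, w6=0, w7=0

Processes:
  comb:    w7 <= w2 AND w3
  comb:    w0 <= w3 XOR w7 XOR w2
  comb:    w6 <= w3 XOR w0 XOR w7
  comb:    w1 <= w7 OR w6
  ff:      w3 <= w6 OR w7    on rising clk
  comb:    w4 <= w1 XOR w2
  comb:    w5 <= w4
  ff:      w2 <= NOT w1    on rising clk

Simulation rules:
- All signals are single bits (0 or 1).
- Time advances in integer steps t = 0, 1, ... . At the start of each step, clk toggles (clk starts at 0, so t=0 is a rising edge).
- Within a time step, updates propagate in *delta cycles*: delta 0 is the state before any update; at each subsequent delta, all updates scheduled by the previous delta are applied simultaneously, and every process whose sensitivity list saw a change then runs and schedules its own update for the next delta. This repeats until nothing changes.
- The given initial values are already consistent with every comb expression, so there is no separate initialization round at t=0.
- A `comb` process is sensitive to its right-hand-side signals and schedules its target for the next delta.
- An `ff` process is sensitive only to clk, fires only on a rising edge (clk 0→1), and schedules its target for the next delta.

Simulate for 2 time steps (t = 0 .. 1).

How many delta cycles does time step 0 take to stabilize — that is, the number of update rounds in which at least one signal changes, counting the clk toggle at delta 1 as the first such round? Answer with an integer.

7

t0.Δ0 w6=0 w2=0 clk=0 w4=0 w5=0 w3=0 w7=0 w1=0 w0=0
t0.Δ1 w6=0 w2=0 clk=1 w4=0 w5=0 w3=0 w7=0 w1=0 w0=0
t0.Δ2 w6=0 w2=1 clk=1 w4=0 w5=0 w3=0 w7=0 w1=0 w0=0
t0.Δ3 w6=0 w2=1 clk=1 w4=1 w5=0 w3=0 w7=0 w1=0 w0=1
t0.Δ4 w6=1 w2=1 clk=1 w4=1 w5=1 w3=0 w7=0 w1=0 w0=1
t0.Δ5 w6=1 w2=1 clk=1 w4=1 w5=1 w3=0 w7=0 w1=1 w0=1
t0.Δ6 w6=1 w2=1 clk=1 w4=0 w5=1 w3=0 w7=0 w1=1 w0=1
t0.Δ7 w6=1 w2=1 clk=1 w4=0 w5=0 w3=0 w7=0 w1=1 w0=1
t1.Δ0 w6=1 w2=1 clk=1 w4=0 w5=0 w3=0 w7=0 w1=1 w0=1
t1.Δ1 w6=1 w2=1 clk=0 w4=0 w5=0 w3=0 w7=0 w1=1 w0=1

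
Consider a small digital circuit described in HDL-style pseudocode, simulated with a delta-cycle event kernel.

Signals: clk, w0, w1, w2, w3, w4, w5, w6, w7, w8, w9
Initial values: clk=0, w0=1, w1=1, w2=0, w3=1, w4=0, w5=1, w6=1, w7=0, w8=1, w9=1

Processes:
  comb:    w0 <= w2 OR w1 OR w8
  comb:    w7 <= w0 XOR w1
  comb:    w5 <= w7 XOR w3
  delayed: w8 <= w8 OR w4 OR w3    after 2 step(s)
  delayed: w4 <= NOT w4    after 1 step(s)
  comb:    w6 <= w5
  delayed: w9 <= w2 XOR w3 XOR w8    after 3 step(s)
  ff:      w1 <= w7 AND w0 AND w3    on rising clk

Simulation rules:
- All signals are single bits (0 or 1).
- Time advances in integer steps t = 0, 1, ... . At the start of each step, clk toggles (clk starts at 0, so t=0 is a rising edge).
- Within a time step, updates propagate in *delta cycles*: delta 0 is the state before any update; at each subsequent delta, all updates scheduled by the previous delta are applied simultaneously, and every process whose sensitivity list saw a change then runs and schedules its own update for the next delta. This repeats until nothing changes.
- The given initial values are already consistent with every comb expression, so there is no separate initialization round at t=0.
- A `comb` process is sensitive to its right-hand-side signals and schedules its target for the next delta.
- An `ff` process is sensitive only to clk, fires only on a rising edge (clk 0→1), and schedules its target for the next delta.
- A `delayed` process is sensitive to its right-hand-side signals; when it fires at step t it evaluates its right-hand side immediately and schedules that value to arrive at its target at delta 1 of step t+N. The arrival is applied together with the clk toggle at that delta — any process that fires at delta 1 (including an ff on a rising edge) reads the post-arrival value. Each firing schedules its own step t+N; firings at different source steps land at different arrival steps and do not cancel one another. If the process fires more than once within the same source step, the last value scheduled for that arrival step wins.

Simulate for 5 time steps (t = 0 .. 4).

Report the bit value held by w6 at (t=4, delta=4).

[bits: w9,w2,w4,w5,w0,w6,clk,w3,w7,w1,w8]
t=0: Δ0=10011101011 Δ1=10011111011 Δ2=10011111001 Δ3=10011111101 Δ4=10001111101 Δ5=10001011101 | 5Δ
t=1: Δ0=10001011101 Δ1=10001001101 | 1Δ
t=2: Δ0=10001001101 Δ1=10001011101 Δ2=10001011111 Δ3=10001011011 Δ4=10011011011 Δ5=10011111011 | 5Δ
t=3: Δ0=10011111011 Δ1=10011101011 | 1Δ
t=4: Δ0=10011101011 Δ1=10011111011 Δ2=10011111001 Δ3=10011111101 Δ4=10001111101 Δ5=10001011101 | 5Δ

1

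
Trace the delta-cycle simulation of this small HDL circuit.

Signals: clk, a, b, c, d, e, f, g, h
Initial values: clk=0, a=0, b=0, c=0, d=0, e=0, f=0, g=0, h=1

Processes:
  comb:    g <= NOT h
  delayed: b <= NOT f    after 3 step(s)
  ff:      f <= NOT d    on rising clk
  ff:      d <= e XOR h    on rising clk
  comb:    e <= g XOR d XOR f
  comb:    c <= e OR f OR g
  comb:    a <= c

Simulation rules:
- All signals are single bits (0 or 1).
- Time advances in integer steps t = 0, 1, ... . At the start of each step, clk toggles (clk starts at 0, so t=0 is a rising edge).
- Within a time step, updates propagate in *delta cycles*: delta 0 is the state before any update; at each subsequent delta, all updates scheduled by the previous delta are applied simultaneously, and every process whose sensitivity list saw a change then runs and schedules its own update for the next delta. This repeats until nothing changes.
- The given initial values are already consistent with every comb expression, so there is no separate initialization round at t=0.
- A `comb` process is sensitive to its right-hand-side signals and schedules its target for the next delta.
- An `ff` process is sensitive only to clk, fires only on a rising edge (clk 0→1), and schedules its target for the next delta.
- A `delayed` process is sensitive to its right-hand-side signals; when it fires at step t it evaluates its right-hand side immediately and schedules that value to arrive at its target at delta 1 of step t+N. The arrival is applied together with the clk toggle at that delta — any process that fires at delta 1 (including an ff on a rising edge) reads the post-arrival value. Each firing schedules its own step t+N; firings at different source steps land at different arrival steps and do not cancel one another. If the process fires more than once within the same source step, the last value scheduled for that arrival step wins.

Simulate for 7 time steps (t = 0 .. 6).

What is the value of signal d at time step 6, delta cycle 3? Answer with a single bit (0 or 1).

[bits: g,a,clk,c,h,b,e,f,d]
t=0: Δ0=000010000 Δ1=001010000 Δ2=001010011 Δ3=001110011 Δ4=011110011 | 4Δ
t=1: Δ0=011110011 Δ1=010110011 | 1Δ
t=2: Δ0=010110011 Δ1=011110011 Δ2=011110001 Δ3=011010101 Δ4=001110101 Δ5=011110101 | 5Δ
t=3: Δ0=011110101 Δ1=010110101 | 1Δ
t=4: Δ0=010110101 Δ1=011110101 Δ2=011110100 Δ3=011110000 Δ4=011010000 Δ5=001010000 | 5Δ
t=5: Δ0=001010000 Δ1=000011000 | 1Δ
t=6: Δ0=000011000 Δ1=001011000 Δ2=001011011 Δ3=001111011 Δ4=011111011 | 4Δ

1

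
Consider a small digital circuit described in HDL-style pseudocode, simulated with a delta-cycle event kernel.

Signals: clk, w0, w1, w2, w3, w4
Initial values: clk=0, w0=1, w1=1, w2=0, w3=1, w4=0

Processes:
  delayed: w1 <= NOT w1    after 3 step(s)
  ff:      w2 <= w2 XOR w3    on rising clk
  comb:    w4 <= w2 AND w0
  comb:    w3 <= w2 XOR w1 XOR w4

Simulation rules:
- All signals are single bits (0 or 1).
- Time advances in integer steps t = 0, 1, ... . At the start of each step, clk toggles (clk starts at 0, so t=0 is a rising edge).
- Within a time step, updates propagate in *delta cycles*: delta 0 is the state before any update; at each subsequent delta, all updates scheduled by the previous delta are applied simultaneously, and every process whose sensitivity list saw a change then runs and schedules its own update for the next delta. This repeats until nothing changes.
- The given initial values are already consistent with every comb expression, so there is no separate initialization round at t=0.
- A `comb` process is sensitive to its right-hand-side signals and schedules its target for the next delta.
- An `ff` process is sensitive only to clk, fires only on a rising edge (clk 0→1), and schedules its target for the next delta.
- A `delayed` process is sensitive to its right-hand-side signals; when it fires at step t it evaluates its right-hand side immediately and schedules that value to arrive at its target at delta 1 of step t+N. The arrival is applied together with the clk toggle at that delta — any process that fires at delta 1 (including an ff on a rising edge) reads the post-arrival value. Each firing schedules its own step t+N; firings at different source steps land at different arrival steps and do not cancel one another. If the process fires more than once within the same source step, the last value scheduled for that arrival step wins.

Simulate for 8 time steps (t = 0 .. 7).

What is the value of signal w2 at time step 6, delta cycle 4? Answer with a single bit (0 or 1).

0

[bits: w4,w2,w0,clk,w3,w1]
t=0: Δ0=001011 Δ1=001111 Δ2=011111 Δ3=111101 Δ4=111111 | 4Δ
t=1: Δ0=111111 Δ1=111011 | 1Δ
t=2: Δ0=111011 Δ1=111111 Δ2=101111 Δ3=001101 Δ4=001111 | 4Δ
t=3: Δ0=001111 Δ1=001011 | 1Δ
t=4: Δ0=001011 Δ1=001111 Δ2=011111 Δ3=111101 Δ4=111111 | 4Δ
t=5: Δ0=111111 Δ1=111011 | 1Δ
t=6: Δ0=111011 Δ1=111111 Δ2=101111 Δ3=001101 Δ4=001111 | 4Δ
t=7: Δ0=001111 Δ1=001011 | 1Δ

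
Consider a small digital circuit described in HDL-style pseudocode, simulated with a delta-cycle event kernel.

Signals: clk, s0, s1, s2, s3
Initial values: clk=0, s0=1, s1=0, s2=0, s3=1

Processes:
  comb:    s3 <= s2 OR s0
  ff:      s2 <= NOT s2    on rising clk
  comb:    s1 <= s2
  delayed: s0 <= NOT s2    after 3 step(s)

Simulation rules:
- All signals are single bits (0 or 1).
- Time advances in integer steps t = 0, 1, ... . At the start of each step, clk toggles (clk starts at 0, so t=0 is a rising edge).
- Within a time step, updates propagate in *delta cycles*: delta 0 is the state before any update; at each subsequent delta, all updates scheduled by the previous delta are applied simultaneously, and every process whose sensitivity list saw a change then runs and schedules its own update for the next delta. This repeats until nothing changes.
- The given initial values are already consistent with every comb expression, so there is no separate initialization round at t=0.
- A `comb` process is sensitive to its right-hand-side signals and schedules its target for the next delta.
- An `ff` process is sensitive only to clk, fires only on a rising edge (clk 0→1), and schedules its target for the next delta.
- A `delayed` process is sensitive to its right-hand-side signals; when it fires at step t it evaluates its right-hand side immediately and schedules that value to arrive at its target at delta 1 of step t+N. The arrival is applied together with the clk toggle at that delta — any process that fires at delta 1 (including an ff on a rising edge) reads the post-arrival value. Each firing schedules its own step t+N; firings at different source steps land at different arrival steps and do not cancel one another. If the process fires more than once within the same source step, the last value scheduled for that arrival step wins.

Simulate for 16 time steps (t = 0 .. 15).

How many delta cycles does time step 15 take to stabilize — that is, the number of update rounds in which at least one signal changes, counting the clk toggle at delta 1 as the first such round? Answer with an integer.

t0.Δ0 s3=1 s1=0 clk=0 s0=1 s2=0
t0.Δ1 s3=1 s1=0 clk=1 s0=1 s2=0
t0.Δ2 s3=1 s1=0 clk=1 s0=1 s2=1
t0.Δ3 s3=1 s1=1 clk=1 s0=1 s2=1
t1.Δ0 s3=1 s1=1 clk=1 s0=1 s2=1
t1.Δ1 s3=1 s1=1 clk=0 s0=1 s2=1
t2.Δ0 s3=1 s1=1 clk=0 s0=1 s2=1
t2.Δ1 s3=1 s1=1 clk=1 s0=1 s2=1
t2.Δ2 s3=1 s1=1 clk=1 s0=1 s2=0
t2.Δ3 s3=1 s1=0 clk=1 s0=1 s2=0
t3.Δ0 s3=1 s1=0 clk=1 s0=1 s2=0
t3.Δ1 s3=1 s1=0 clk=0 s0=0 s2=0
t3.Δ2 s3=0 s1=0 clk=0 s0=0 s2=0
t4.Δ0 s3=0 s1=0 clk=0 s0=0 s2=0
t4.Δ1 s3=0 s1=0 clk=1 s0=0 s2=0
t4.Δ2 s3=0 s1=0 clk=1 s0=0 s2=1
t4.Δ3 s3=1 s1=1 clk=1 s0=0 s2=1
t5.Δ0 s3=1 s1=1 clk=1 s0=0 s2=1
t5.Δ1 s3=1 s1=1 clk=0 s0=1 s2=1
t6.Δ0 s3=1 s1=1 clk=0 s0=1 s2=1
t6.Δ1 s3=1 s1=1 clk=1 s0=1 s2=1
t6.Δ2 s3=1 s1=1 clk=1 s0=1 s2=0
t6.Δ3 s3=1 s1=0 clk=1 s0=1 s2=0
t7.Δ0 s3=1 s1=0 clk=1 s0=1 s2=0
t7.Δ1 s3=1 s1=0 clk=0 s0=0 s2=0
t7.Δ2 s3=0 s1=0 clk=0 s0=0 s2=0
t8.Δ0 s3=0 s1=0 clk=0 s0=0 s2=0
t8.Δ1 s3=0 s1=0 clk=1 s0=0 s2=0
t8.Δ2 s3=0 s1=0 clk=1 s0=0 s2=1
t8.Δ3 s3=1 s1=1 clk=1 s0=0 s2=1
t9.Δ0 s3=1 s1=1 clk=1 s0=0 s2=1
t9.Δ1 s3=1 s1=1 clk=0 s0=1 s2=1
t10.Δ0 s3=1 s1=1 clk=0 s0=1 s2=1
t10.Δ1 s3=1 s1=1 clk=1 s0=1 s2=1
t10.Δ2 s3=1 s1=1 clk=1 s0=1 s2=0
t10.Δ3 s3=1 s1=0 clk=1 s0=1 s2=0
t11.Δ0 s3=1 s1=0 clk=1 s0=1 s2=0
t11.Δ1 s3=1 s1=0 clk=0 s0=0 s2=0
t11.Δ2 s3=0 s1=0 clk=0 s0=0 s2=0
t12.Δ0 s3=0 s1=0 clk=0 s0=0 s2=0
t12.Δ1 s3=0 s1=0 clk=1 s0=0 s2=0
t12.Δ2 s3=0 s1=0 clk=1 s0=0 s2=1
t12.Δ3 s3=1 s1=1 clk=1 s0=0 s2=1
t13.Δ0 s3=1 s1=1 clk=1 s0=0 s2=1
t13.Δ1 s3=1 s1=1 clk=0 s0=1 s2=1
t14.Δ0 s3=1 s1=1 clk=0 s0=1 s2=1
t14.Δ1 s3=1 s1=1 clk=1 s0=1 s2=1
t14.Δ2 s3=1 s1=1 clk=1 s0=1 s2=0
t14.Δ3 s3=1 s1=0 clk=1 s0=1 s2=0
t15.Δ0 s3=1 s1=0 clk=1 s0=1 s2=0
t15.Δ1 s3=1 s1=0 clk=0 s0=0 s2=0
t15.Δ2 s3=0 s1=0 clk=0 s0=0 s2=0

2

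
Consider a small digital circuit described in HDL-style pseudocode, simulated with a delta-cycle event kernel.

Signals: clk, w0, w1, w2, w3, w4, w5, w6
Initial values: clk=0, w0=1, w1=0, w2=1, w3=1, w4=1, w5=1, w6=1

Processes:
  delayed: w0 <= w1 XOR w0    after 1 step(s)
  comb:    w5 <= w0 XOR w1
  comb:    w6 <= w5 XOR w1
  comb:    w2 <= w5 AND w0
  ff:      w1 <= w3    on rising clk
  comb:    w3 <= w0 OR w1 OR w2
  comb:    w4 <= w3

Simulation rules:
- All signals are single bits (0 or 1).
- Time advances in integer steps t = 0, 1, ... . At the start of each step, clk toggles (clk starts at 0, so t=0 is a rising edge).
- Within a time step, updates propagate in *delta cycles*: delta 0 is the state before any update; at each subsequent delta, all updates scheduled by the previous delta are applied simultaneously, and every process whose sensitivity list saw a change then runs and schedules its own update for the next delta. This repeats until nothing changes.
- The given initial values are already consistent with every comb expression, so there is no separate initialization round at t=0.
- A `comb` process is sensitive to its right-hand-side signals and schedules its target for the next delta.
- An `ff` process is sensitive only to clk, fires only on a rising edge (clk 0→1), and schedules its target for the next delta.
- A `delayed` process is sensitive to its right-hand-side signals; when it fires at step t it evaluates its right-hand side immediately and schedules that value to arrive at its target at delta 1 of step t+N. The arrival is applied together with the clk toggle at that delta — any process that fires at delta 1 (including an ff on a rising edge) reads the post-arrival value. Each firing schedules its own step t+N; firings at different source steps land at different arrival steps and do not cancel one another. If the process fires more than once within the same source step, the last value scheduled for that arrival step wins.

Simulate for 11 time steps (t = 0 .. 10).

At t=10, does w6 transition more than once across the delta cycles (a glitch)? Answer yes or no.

no

[bits: w4,w5,w6,clk,w0,w1,w3,w2]
t=0: Δ0=11101011 Δ1=11111011 Δ2=11111111 Δ3=10011111 Δ4=10111110 | 4Δ
t=1: Δ0=10111110 Δ1=10100110 Δ2=11100110 Δ3=11000110 | 3Δ
t=2: Δ0=11000110 Δ1=11011110 Δ2=10011111 Δ3=10111110 | 3Δ
t=3: Δ0=10111110 Δ1=10100110 Δ2=11100110 Δ3=11000110 | 3Δ
t=4: Δ0=11000110 Δ1=11011110 Δ2=10011111 Δ3=10111110 | 3Δ
t=5: Δ0=10111110 Δ1=10100110 Δ2=11100110 Δ3=11000110 | 3Δ
t=6: Δ0=11000110 Δ1=11011110 Δ2=10011111 Δ3=10111110 | 3Δ
t=7: Δ0=10111110 Δ1=10100110 Δ2=11100110 Δ3=11000110 | 3Δ
t=8: Δ0=11000110 Δ1=11011110 Δ2=10011111 Δ3=10111110 | 3Δ
t=9: Δ0=10111110 Δ1=10100110 Δ2=11100110 Δ3=11000110 | 3Δ
t=10: Δ0=11000110 Δ1=11011110 Δ2=10011111 Δ3=10111110 | 3Δ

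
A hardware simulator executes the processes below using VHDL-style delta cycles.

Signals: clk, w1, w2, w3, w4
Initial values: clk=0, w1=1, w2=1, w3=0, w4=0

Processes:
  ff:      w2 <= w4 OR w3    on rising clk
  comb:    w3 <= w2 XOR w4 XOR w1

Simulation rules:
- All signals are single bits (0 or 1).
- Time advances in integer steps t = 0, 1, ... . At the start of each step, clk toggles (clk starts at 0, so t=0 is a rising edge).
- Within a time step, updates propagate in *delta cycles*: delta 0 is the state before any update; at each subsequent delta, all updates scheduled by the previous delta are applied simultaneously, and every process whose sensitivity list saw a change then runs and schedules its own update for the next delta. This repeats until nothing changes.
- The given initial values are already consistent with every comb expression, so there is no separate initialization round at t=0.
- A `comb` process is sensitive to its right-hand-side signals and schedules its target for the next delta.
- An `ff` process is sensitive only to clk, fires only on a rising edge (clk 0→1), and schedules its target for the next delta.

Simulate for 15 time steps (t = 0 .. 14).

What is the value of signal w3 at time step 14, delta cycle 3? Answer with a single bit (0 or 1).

0

[bits: w3,w2,w1,clk,w4]
t=0: Δ0=01100 Δ1=01110 Δ2=00110 Δ3=10110 | 3Δ
t=1: Δ0=10110 Δ1=10100 | 1Δ
t=2: Δ0=10100 Δ1=10110 Δ2=11110 Δ3=01110 | 3Δ
t=3: Δ0=01110 Δ1=01100 | 1Δ
t=4: Δ0=01100 Δ1=01110 Δ2=00110 Δ3=10110 | 3Δ
t=5: Δ0=10110 Δ1=10100 | 1Δ
t=6: Δ0=10100 Δ1=10110 Δ2=11110 Δ3=01110 | 3Δ
t=7: Δ0=01110 Δ1=01100 | 1Δ
t=8: Δ0=01100 Δ1=01110 Δ2=00110 Δ3=10110 | 3Δ
t=9: Δ0=10110 Δ1=10100 | 1Δ
t=10: Δ0=10100 Δ1=10110 Δ2=11110 Δ3=01110 | 3Δ
t=11: Δ0=01110 Δ1=01100 | 1Δ
t=12: Δ0=01100 Δ1=01110 Δ2=00110 Δ3=10110 | 3Δ
t=13: Δ0=10110 Δ1=10100 | 1Δ
t=14: Δ0=10100 Δ1=10110 Δ2=11110 Δ3=01110 | 3Δ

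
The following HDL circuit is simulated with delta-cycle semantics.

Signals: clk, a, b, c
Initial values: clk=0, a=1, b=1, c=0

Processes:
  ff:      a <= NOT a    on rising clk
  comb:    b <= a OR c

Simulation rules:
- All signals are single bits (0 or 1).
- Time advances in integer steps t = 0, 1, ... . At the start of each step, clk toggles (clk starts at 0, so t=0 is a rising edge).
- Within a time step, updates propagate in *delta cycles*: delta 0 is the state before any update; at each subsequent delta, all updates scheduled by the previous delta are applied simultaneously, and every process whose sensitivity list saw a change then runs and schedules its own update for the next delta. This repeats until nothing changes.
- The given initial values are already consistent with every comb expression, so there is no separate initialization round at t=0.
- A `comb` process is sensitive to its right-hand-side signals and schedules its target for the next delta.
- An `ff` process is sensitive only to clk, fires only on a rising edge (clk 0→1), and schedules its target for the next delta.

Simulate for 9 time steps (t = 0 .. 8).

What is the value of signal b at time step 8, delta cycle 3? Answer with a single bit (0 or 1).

[bits: b,clk,c,a]
t=0: Δ0=1001 Δ1=1101 Δ2=1100 Δ3=0100 | 3Δ
t=1: Δ0=0100 Δ1=0000 | 1Δ
t=2: Δ0=0000 Δ1=0100 Δ2=0101 Δ3=1101 | 3Δ
t=3: Δ0=1101 Δ1=1001 | 1Δ
t=4: Δ0=1001 Δ1=1101 Δ2=1100 Δ3=0100 | 3Δ
t=5: Δ0=0100 Δ1=0000 | 1Δ
t=6: Δ0=0000 Δ1=0100 Δ2=0101 Δ3=1101 | 3Δ
t=7: Δ0=1101 Δ1=1001 | 1Δ
t=8: Δ0=1001 Δ1=1101 Δ2=1100 Δ3=0100 | 3Δ

0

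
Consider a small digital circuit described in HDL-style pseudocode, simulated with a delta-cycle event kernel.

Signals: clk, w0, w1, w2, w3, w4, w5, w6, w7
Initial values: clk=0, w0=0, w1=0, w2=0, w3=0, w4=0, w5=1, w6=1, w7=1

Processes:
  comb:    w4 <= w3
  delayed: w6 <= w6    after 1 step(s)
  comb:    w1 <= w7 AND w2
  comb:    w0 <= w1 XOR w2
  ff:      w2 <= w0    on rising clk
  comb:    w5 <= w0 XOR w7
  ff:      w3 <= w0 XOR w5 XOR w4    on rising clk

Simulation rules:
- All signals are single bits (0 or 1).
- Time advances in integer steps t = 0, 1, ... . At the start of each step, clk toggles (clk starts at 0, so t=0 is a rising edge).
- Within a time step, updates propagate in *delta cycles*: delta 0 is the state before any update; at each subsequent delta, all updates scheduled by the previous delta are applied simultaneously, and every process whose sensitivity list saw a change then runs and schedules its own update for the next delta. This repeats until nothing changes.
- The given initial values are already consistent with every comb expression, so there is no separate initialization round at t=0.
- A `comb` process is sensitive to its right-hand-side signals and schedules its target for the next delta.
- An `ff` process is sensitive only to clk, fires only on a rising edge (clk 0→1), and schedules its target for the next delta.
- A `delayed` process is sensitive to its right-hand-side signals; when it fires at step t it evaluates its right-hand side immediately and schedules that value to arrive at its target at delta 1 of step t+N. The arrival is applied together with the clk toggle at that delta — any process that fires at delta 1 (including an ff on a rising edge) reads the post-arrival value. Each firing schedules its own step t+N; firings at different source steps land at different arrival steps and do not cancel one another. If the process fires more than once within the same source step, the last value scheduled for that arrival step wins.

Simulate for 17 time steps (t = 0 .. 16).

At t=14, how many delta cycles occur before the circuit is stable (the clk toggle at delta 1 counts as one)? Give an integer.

[bits: w3,clk,w0,w7,w6,w1,w4,w5,w2]
t=0: Δ0=000110010 Δ1=010110010 Δ2=110110010 Δ3=110110110 | 3Δ
t=1: Δ0=110110110 Δ1=100110110 | 1Δ
t=2: Δ0=100110110 Δ1=110110110 Δ2=010110110 Δ3=010110010 | 3Δ
t=3: Δ0=010110010 Δ1=000110010 | 1Δ
t=4: Δ0=000110010 Δ1=010110010 Δ2=110110010 Δ3=110110110 | 3Δ
t=5: Δ0=110110110 Δ1=100110110 | 1Δ
t=6: Δ0=100110110 Δ1=110110110 Δ2=010110110 Δ3=010110010 | 3Δ
t=7: Δ0=010110010 Δ1=000110010 | 1Δ
t=8: Δ0=000110010 Δ1=010110010 Δ2=110110010 Δ3=110110110 | 3Δ
t=9: Δ0=110110110 Δ1=100110110 | 1Δ
t=10: Δ0=100110110 Δ1=110110110 Δ2=010110110 Δ3=010110010 | 3Δ
t=11: Δ0=010110010 Δ1=000110010 | 1Δ
t=12: Δ0=000110010 Δ1=010110010 Δ2=110110010 Δ3=110110110 | 3Δ
t=13: Δ0=110110110 Δ1=100110110 | 1Δ
t=14: Δ0=100110110 Δ1=110110110 Δ2=010110110 Δ3=010110010 | 3Δ
t=15: Δ0=010110010 Δ1=000110010 | 1Δ
t=16: Δ0=000110010 Δ1=010110010 Δ2=110110010 Δ3=110110110 | 3Δ

3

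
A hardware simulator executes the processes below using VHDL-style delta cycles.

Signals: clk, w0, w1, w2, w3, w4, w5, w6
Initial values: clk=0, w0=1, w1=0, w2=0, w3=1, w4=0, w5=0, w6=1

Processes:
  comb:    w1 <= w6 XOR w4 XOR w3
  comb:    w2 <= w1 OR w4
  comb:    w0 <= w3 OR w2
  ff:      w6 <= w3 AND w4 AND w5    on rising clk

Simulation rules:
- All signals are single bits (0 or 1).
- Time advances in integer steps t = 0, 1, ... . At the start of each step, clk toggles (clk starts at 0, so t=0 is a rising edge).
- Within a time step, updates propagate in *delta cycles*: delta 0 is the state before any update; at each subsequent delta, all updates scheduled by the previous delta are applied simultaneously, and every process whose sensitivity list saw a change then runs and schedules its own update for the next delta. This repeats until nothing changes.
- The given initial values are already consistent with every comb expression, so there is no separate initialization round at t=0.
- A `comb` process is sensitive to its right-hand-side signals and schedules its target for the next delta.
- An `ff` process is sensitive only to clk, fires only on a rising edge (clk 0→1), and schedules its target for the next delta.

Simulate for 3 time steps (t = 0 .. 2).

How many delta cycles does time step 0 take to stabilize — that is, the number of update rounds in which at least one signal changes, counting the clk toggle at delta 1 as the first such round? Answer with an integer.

4

t0.Δ0 w4=0 w1=0 w3=1 w2=0 w0=1 w5=0 w6=1 clk=0
t0.Δ1 w4=0 w1=0 w3=1 w2=0 w0=1 w5=0 w6=1 clk=1
t0.Δ2 w4=0 w1=0 w3=1 w2=0 w0=1 w5=0 w6=0 clk=1
t0.Δ3 w4=0 w1=1 w3=1 w2=0 w0=1 w5=0 w6=0 clk=1
t0.Δ4 w4=0 w1=1 w3=1 w2=1 w0=1 w5=0 w6=0 clk=1
t1.Δ0 w4=0 w1=1 w3=1 w2=1 w0=1 w5=0 w6=0 clk=1
t1.Δ1 w4=0 w1=1 w3=1 w2=1 w0=1 w5=0 w6=0 clk=0
t2.Δ0 w4=0 w1=1 w3=1 w2=1 w0=1 w5=0 w6=0 clk=0
t2.Δ1 w4=0 w1=1 w3=1 w2=1 w0=1 w5=0 w6=0 clk=1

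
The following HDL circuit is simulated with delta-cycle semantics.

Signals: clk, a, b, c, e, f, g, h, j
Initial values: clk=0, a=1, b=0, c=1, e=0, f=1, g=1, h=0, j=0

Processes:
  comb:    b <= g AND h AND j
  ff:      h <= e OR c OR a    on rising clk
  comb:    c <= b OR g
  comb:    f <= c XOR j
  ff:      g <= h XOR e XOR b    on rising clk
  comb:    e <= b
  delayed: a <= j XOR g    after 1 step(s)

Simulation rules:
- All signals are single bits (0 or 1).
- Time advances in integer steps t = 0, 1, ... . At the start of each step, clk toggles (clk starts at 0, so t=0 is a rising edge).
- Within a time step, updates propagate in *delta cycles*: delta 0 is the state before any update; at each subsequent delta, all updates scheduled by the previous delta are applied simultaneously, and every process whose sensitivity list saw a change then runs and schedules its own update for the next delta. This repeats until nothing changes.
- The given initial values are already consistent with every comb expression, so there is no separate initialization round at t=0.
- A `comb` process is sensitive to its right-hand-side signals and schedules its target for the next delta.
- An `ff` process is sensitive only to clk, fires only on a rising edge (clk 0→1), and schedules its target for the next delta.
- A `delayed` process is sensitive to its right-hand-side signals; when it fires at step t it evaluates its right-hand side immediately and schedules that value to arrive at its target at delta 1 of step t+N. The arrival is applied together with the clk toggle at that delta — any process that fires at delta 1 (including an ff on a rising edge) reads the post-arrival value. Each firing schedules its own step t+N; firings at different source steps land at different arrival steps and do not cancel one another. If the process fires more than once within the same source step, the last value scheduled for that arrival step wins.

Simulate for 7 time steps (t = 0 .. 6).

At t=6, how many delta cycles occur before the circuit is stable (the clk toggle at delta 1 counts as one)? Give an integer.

4

t0.Δ0 j=0 g=1 f=1 b=0 a=1 clk=0 c=1 h=0 e=0
t0.Δ1 j=0 g=1 f=1 b=0 a=1 clk=1 c=1 h=0 e=0
t0.Δ2 j=0 g=0 f=1 b=0 a=1 clk=1 c=1 h=1 e=0
t0.Δ3 j=0 g=0 f=1 b=0 a=1 clk=1 c=0 h=1 e=0
t0.Δ4 j=0 g=0 f=0 b=0 a=1 clk=1 c=0 h=1 e=0
t1.Δ0 j=0 g=0 f=0 b=0 a=1 clk=1 c=0 h=1 e=0
t1.Δ1 j=0 g=0 f=0 b=0 a=0 clk=0 c=0 h=1 e=0
t2.Δ0 j=0 g=0 f=0 b=0 a=0 clk=0 c=0 h=1 e=0
t2.Δ1 j=0 g=0 f=0 b=0 a=0 clk=1 c=0 h=1 e=0
t2.Δ2 j=0 g=1 f=0 b=0 a=0 clk=1 c=0 h=0 e=0
t2.Δ3 j=0 g=1 f=0 b=0 a=0 clk=1 c=1 h=0 e=0
t2.Δ4 j=0 g=1 f=1 b=0 a=0 clk=1 c=1 h=0 e=0
t3.Δ0 j=0 g=1 f=1 b=0 a=0 clk=1 c=1 h=0 e=0
t3.Δ1 j=0 g=1 f=1 b=0 a=1 clk=0 c=1 h=0 e=0
t4.Δ0 j=0 g=1 f=1 b=0 a=1 clk=0 c=1 h=0 e=0
t4.Δ1 j=0 g=1 f=1 b=0 a=1 clk=1 c=1 h=0 e=0
t4.Δ2 j=0 g=0 f=1 b=0 a=1 clk=1 c=1 h=1 e=0
t4.Δ3 j=0 g=0 f=1 b=0 a=1 clk=1 c=0 h=1 e=0
t4.Δ4 j=0 g=0 f=0 b=0 a=1 clk=1 c=0 h=1 e=0
t5.Δ0 j=0 g=0 f=0 b=0 a=1 clk=1 c=0 h=1 e=0
t5.Δ1 j=0 g=0 f=0 b=0 a=0 clk=0 c=0 h=1 e=0
t6.Δ0 j=0 g=0 f=0 b=0 a=0 clk=0 c=0 h=1 e=0
t6.Δ1 j=0 g=0 f=0 b=0 a=0 clk=1 c=0 h=1 e=0
t6.Δ2 j=0 g=1 f=0 b=0 a=0 clk=1 c=0 h=0 e=0
t6.Δ3 j=0 g=1 f=0 b=0 a=0 clk=1 c=1 h=0 e=0
t6.Δ4 j=0 g=1 f=1 b=0 a=0 clk=1 c=1 h=0 e=0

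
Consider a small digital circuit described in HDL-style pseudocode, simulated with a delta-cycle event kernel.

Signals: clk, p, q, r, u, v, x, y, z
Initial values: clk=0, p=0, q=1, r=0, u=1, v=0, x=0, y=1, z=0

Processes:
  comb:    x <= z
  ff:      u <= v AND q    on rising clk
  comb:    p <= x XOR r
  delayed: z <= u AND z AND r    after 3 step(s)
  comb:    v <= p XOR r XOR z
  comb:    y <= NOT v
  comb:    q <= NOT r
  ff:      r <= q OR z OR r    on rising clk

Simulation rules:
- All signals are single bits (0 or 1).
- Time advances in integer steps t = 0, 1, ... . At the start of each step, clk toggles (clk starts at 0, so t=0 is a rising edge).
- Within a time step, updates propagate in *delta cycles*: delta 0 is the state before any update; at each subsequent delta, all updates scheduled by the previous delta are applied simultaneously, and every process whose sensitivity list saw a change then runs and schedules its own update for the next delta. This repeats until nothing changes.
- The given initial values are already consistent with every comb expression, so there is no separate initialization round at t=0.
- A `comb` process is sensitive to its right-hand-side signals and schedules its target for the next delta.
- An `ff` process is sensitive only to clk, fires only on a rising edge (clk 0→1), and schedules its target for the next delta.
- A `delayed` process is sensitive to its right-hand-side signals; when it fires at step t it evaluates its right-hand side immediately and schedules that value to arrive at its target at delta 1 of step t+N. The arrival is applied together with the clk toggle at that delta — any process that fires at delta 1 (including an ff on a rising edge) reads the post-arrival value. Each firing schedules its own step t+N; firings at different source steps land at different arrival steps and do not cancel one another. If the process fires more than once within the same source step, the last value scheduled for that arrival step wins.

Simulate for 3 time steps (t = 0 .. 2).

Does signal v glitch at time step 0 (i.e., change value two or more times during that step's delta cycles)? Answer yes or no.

[bits: q,v,x,p,u,y,clk,r,z]
t=0: Δ0=100011000 Δ1=100011100 Δ2=100001110 Δ3=010101110 Δ4=000100110 Δ5=000101110 | 5Δ
t=1: Δ0=000101110 Δ1=000101010 | 1Δ
t=2: Δ0=000101010 Δ1=000101110 | 1Δ

yes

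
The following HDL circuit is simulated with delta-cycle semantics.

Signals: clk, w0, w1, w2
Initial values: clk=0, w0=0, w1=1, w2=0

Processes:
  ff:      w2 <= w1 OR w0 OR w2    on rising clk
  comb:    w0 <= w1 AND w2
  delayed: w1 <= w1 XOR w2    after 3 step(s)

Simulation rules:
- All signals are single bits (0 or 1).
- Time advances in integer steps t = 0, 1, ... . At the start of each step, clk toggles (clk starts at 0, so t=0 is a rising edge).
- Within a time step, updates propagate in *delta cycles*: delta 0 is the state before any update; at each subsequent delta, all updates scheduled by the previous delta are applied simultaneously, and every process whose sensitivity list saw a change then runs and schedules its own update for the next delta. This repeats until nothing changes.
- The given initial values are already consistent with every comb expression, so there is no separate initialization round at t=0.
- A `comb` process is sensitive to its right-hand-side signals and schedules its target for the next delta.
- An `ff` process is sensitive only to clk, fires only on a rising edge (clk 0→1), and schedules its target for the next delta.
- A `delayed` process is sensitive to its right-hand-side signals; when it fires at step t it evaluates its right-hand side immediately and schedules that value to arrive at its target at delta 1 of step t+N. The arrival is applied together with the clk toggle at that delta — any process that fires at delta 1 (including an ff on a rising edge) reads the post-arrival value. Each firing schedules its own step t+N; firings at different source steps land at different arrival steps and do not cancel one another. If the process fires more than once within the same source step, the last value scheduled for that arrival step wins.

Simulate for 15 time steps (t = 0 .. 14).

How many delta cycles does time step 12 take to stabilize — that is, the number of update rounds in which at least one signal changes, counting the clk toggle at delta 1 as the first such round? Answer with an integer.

2

[bits: w0,w2,clk,w1]
t=0: Δ0=0001 Δ1=0011 Δ2=0111 Δ3=1111 | 3Δ
t=1: Δ0=1111 Δ1=1101 | 1Δ
t=2: Δ0=1101 Δ1=1111 | 1Δ
t=3: Δ0=1111 Δ1=1100 Δ2=0100 | 2Δ
t=4: Δ0=0100 Δ1=0110 | 1Δ
t=5: Δ0=0110 Δ1=0100 | 1Δ
t=6: Δ0=0100 Δ1=0111 Δ2=1111 | 2Δ
t=7: Δ0=1111 Δ1=1101 | 1Δ
t=8: Δ0=1101 Δ1=1111 | 1Δ
t=9: Δ0=1111 Δ1=1100 Δ2=0100 | 2Δ
t=10: Δ0=0100 Δ1=0110 | 1Δ
t=11: Δ0=0110 Δ1=0100 | 1Δ
t=12: Δ0=0100 Δ1=0111 Δ2=1111 | 2Δ
t=13: Δ0=1111 Δ1=1101 | 1Δ
t=14: Δ0=1101 Δ1=1111 | 1Δ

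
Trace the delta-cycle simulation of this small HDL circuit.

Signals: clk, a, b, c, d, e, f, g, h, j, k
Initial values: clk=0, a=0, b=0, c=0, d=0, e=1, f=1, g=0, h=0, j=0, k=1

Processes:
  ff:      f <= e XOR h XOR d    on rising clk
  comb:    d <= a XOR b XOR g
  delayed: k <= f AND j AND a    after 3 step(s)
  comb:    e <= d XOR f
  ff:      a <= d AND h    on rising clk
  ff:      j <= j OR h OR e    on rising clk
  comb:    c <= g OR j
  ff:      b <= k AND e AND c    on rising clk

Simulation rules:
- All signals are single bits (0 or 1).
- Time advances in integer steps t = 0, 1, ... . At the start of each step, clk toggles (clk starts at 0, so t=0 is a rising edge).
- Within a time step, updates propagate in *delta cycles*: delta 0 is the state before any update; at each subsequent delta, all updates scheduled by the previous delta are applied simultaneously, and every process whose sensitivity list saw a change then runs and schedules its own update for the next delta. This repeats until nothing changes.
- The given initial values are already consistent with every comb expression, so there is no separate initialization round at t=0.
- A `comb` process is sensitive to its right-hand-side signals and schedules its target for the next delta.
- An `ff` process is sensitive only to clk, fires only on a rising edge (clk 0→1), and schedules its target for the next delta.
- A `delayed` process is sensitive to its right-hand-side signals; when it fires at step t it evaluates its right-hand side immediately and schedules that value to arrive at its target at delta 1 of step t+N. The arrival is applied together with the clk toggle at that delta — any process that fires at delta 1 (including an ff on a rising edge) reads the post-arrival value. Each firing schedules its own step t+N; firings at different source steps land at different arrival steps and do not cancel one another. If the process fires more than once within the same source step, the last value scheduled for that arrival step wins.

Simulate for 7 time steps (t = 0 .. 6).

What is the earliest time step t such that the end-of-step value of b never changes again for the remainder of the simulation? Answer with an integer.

t=0 Δ0: b=0 e=1 d=0 c=0 f=1 k=1 h=0 j=0 a=0 g=0 clk=0
  Δ1: clk:0→1
  Δ2: j:0→1
  Δ3: c:0→1
  (3Δ to stable)
t=1 Δ0: b=0 e=1 d=0 c=1 f=1 k=1 h=0 j=1 a=0 g=0 clk=1
  Δ1: clk:1→0
  (1Δ to stable)
t=2 Δ0: b=0 e=1 d=0 c=1 f=1 k=1 h=0 j=1 a=0 g=0 clk=0
  Δ1: clk:0→1
  Δ2: b:0→1
  Δ3: d:0→1
  Δ4: e:1→0
  (4Δ to stable)
t=3 Δ0: b=1 e=0 d=1 c=1 f=1 k=1 h=0 j=1 a=0 g=0 clk=1
  Δ1: k:1→0, clk:1→0
  (1Δ to stable)
t=4 Δ0: b=1 e=0 d=1 c=1 f=1 k=0 h=0 j=1 a=0 g=0 clk=0
  Δ1: clk:0→1
  Δ2: b:1→0
  Δ3: d:1→0
  Δ4: e:0→1
  (4Δ to stable)
t=5 Δ0: b=0 e=1 d=0 c=1 f=1 k=0 h=0 j=1 a=0 g=0 clk=1
  Δ1: clk:1→0
  (1Δ to stable)
t=6 Δ0: b=0 e=1 d=0 c=1 f=1 k=0 h=0 j=1 a=0 g=0 clk=0
  Δ1: clk:0→1
  (1Δ to stable)

4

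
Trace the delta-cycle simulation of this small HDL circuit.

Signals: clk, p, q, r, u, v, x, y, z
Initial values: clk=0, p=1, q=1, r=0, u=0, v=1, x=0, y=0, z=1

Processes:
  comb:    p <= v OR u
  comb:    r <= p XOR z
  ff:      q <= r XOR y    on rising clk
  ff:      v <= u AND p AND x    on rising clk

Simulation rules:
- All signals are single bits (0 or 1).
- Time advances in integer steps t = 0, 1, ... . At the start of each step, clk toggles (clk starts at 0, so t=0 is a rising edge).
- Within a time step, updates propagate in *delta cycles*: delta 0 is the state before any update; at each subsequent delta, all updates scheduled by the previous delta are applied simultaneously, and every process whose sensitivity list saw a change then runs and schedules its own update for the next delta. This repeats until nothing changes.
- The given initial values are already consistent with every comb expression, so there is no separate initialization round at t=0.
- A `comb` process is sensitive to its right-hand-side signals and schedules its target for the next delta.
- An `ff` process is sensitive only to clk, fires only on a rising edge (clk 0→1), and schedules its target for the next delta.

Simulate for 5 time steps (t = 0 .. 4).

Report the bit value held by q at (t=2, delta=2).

[bits: v,y,p,x,clk,z,u,r,q]
t=0: Δ0=101001001 Δ1=101011001 Δ2=001011000 Δ3=000011000 Δ4=000011010 | 4Δ
t=1: Δ0=000011010 Δ1=000001010 | 1Δ
t=2: Δ0=000001010 Δ1=000011010 Δ2=000011011 | 2Δ
t=3: Δ0=000011011 Δ1=000001011 | 1Δ
t=4: Δ0=000001011 Δ1=000011011 | 1Δ

1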